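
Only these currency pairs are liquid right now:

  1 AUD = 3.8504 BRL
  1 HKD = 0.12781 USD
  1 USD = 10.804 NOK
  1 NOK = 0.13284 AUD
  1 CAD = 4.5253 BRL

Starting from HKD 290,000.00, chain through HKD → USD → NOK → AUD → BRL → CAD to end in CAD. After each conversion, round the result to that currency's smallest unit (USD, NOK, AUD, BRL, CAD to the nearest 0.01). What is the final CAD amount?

HKD 290,000.00 × 0.12781 = USD 37,064.90
USD 37,064.90 × 10.804 = NOK 400,449.18
NOK 400,449.18 × 0.13284 = AUD 53,195.67
AUD 53,195.67 × 3.8504 = BRL 204,824.61
BRL 204,824.61 ÷ 4.5253 = CAD 45,262.11

CAD 45,262.11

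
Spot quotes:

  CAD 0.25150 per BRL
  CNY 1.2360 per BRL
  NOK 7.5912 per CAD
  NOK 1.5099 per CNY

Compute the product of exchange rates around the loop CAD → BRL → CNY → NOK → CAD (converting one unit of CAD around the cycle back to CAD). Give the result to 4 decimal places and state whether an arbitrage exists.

0.9775 (arbitrage exists)

Around CAD → BRL → CNY → NOK → CAD: 1 ÷ 0.25150 × 1.2360 × 1.5099 ÷ 7.5912 = 0.977503
Product < 1; profitable direction is CAD → NOK → CNY → BRL → CAD.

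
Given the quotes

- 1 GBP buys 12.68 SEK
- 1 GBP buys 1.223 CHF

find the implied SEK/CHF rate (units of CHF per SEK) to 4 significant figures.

SEK/CHF = 0.09645

1 SEK ÷ 12.68 = 0.0788644 GBP
0.0788644 GBP × 1.223 = 0.0964511 CHF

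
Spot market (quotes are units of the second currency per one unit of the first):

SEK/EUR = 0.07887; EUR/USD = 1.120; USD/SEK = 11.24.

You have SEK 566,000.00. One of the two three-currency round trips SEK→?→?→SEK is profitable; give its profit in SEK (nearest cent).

Profit: SEK 4,059.59

Profitable loop is SEK → USD → EUR → SEK:
SEK 566,000.00 ÷ 11.24 = USD 50,355.87
USD 50,355.87 ÷ 1.120 = EUR 44,960.60
EUR 44,960.60 ÷ 0.07887 = SEK 570,059.59
Profit = SEK 570,059.59 − SEK 566,000.00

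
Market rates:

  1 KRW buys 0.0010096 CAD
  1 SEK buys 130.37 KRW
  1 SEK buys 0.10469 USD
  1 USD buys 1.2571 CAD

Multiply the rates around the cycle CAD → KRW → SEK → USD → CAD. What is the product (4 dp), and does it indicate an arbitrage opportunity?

0.9999 (no arbitrage)

Around CAD → KRW → SEK → USD → CAD: 1 ÷ 0.0010096 ÷ 130.37 × 0.10469 × 1.2571 = 0.999880
Product ≈ 1 (deviation 0.012%, within rounding noise).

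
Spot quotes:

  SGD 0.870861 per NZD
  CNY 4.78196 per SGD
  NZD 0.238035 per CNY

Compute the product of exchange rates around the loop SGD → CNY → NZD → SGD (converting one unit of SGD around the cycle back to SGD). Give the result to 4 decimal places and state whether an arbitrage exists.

Around SGD → CNY → NZD → SGD: 1 × 4.78196 × 0.238035 × 0.870861 = 0.991278
Product < 1; profitable direction is SGD → NZD → CNY → SGD.

0.9913 (arbitrage exists)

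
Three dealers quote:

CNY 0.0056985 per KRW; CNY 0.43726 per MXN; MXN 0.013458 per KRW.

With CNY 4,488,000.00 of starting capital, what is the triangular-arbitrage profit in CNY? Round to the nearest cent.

Profitable loop is CNY → KRW → MXN → CNY:
CNY 4,488,000.00 ÷ 0.0056985 = KRW 787,575,678
KRW 787,575,678 × 0.013458 = MXN 10,599,193.47
MXN 10,599,193.47 × 0.43726 = CNY 4,634,603.34
Profit = CNY 4,634,603.34 − CNY 4,488,000.00

Profit: CNY 146,603.34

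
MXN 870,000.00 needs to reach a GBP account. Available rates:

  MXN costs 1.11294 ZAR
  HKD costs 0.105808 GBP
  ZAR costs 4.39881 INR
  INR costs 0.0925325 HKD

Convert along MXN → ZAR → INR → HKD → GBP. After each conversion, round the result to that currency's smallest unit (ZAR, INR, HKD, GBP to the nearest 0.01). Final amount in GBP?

GBP 41,700.28

MXN 870,000.00 × 1.11294 = ZAR 968,257.80
ZAR 968,257.80 × 4.39881 = INR 4,259,182.09
INR 4,259,182.09 × 0.0925325 = HKD 394,112.77
HKD 394,112.77 × 0.105808 = GBP 41,700.28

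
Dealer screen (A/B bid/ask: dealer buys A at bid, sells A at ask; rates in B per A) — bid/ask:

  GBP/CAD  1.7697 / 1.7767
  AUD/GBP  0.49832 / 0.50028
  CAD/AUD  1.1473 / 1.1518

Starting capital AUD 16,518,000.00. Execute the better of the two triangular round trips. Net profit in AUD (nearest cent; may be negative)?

Best loop AUD → GBP → CAD → AUD:
AUD 16,518,000.00 × 0.49832 (sell AUD at bid) = GBP 8,231,249.76
GBP 8,231,249.76 × 1.7697 (sell GBP at bid) = CAD 14,566,842.70
CAD 14,566,842.70 × 1.1473 (sell CAD at bid) = AUD 16,712,538.63

Net profit: AUD 194,538.63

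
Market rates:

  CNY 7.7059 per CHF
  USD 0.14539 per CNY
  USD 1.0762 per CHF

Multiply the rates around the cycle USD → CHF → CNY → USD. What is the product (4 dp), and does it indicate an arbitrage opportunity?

Around USD → CHF → CNY → USD: 1 ÷ 1.0762 × 7.7059 × 0.14539 = 1.041034
Product > 1; profitable direction is USD → CHF → CNY → USD.

1.0410 (arbitrage exists)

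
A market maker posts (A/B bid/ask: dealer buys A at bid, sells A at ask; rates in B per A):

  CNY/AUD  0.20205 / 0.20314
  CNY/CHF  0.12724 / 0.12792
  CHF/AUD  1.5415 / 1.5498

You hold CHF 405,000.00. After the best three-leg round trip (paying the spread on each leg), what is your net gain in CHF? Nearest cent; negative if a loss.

Best loop CHF → CNY → AUD → CHF:
CHF 405,000.00 ÷ 0.12792 (buy CNY at ask) = CNY 3,166,041.28
CNY 3,166,041.28 × 0.20205 (sell CNY at bid) = AUD 639,698.64
AUD 639,698.64 ÷ 1.5498 (buy CHF at ask) = CHF 412,762.06

Net profit: CHF 7,762.06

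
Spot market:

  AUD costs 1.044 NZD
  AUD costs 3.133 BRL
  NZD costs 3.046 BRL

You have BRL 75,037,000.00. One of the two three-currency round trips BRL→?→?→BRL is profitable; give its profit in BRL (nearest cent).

Profitable loop is BRL → AUD → NZD → BRL:
BRL 75,037,000.00 ÷ 3.133 = AUD 23,950,526.65
AUD 23,950,526.65 × 1.044 = NZD 25,004,349.82
NZD 25,004,349.82 × 3.046 = BRL 76,163,249.57
Profit = BRL 76,163,249.57 − BRL 75,037,000.00

Profit: BRL 1,126,249.57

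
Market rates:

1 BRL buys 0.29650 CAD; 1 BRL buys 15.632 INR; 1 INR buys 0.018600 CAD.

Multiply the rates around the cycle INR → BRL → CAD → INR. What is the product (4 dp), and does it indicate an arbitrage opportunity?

1.0198 (arbitrage exists)

Around INR → BRL → CAD → INR: 1 ÷ 15.632 × 0.29650 ÷ 0.018600 = 1.019758
Product > 1; profitable direction is INR → BRL → CAD → INR.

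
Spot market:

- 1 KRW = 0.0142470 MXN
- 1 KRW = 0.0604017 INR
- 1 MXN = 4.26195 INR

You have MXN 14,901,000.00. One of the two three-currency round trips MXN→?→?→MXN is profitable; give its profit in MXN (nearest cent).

Profitable loop is MXN → INR → KRW → MXN:
MXN 14,901,000.00 × 4.26195 = INR 63,507,316.95
INR 63,507,316.95 ÷ 0.0604017 = KRW 1,051,416,052
KRW 1,051,416,052 × 0.0142470 = MXN 14,979,524.49
Profit = MXN 14,979,524.49 − MXN 14,901,000.00

Profit: MXN 78,524.49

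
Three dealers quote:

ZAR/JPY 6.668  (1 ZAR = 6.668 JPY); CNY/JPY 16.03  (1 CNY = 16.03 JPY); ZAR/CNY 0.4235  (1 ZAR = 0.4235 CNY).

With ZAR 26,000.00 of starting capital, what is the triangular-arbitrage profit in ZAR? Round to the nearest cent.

Profitable loop is ZAR → CNY → JPY → ZAR:
ZAR 26,000.00 × 0.4235 = CNY 11,011.00
CNY 11,011.00 × 16.03 = JPY 176,506
JPY 176,506 ÷ 6.668 = ZAR 26,470.66
Profit = ZAR 26,470.66 − ZAR 26,000.00

Profit: ZAR 470.66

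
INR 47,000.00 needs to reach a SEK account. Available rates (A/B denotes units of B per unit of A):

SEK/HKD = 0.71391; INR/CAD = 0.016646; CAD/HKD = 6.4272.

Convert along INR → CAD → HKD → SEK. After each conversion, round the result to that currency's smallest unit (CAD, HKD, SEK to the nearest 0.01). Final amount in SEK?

INR 47,000.00 × 0.016646 = CAD 782.36
CAD 782.36 × 6.4272 = HKD 5,028.38
HKD 5,028.38 ÷ 0.71391 = SEK 7,043.44

SEK 7,043.44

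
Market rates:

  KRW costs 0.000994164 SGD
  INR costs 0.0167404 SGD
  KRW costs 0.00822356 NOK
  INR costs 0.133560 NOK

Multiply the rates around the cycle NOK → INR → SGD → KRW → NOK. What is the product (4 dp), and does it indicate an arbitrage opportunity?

Around NOK → INR → SGD → KRW → NOK: 1 ÷ 0.133560 × 0.0167404 ÷ 0.000994164 × 0.00822356 = 1.036791
Product > 1; profitable direction is NOK → INR → SGD → KRW → NOK.

1.0368 (arbitrage exists)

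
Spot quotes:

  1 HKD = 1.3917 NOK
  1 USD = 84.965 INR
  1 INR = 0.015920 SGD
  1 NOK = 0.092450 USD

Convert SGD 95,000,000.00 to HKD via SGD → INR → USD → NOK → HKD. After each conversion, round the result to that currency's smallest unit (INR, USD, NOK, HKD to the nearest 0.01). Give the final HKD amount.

SGD 95,000,000.00 ÷ 0.015920 = INR 5,967,336,683.42
INR 5,967,336,683.42 ÷ 84.965 = USD 70,232,880.40
USD 70,232,880.40 ÷ 0.092450 = NOK 759,685,023.26
NOK 759,685,023.26 ÷ 1.3917 = HKD 545,868,379.15

HKD 545,868,379.15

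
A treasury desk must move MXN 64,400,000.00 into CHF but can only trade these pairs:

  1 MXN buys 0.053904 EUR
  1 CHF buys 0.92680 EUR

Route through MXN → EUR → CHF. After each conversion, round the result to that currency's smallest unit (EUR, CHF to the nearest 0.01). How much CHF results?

MXN 64,400,000.00 × 0.053904 = EUR 3,471,417.60
EUR 3,471,417.60 ÷ 0.92680 = CHF 3,745,595.17

CHF 3,745,595.17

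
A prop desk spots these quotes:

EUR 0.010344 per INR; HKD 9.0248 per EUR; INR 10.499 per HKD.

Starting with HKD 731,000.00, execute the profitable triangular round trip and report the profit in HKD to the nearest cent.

Profit: HKD 14,836.00

Profitable loop is HKD → EUR → INR → HKD:
HKD 731,000.00 ÷ 9.0248 = EUR 80,999.02
EUR 80,999.02 ÷ 0.010344 = INR 7,830,532.18
INR 7,830,532.18 ÷ 10.499 = HKD 745,836.00
Profit = HKD 745,836.00 − HKD 731,000.00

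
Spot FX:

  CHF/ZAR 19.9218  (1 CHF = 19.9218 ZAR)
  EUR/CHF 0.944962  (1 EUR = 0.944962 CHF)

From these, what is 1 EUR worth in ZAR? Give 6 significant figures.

1 EUR × 0.944962 = 0.944962 CHF
0.944962 CHF × 19.9218 = 18.8253 ZAR

EUR/ZAR = 18.8253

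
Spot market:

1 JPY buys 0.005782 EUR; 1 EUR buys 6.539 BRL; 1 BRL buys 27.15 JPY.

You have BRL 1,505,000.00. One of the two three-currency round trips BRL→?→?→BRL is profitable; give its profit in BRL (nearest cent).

Profitable loop is BRL → JPY → EUR → BRL:
BRL 1,505,000.00 × 27.15 = JPY 40,860,750
JPY 40,860,750 × 0.005782 = EUR 236,256.86
EUR 236,256.86 × 6.539 = BRL 1,544,883.58
Profit = BRL 1,544,883.58 − BRL 1,505,000.00

Profit: BRL 39,883.58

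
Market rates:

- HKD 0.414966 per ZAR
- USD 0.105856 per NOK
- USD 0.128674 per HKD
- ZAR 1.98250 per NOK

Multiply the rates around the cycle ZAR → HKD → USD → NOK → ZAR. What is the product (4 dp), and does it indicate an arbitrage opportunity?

Around ZAR → HKD → USD → NOK → ZAR: 1 × 0.414966 × 0.128674 ÷ 0.105856 × 1.98250 = 1.000002
Product ≈ 1 (deviation 0.000%, within rounding noise).

1.0000 (no arbitrage)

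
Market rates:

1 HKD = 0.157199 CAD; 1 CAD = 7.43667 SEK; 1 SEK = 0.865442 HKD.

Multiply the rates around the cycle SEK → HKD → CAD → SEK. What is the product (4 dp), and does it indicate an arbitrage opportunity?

Around SEK → HKD → CAD → SEK: 1 × 0.865442 × 0.157199 × 7.43667 = 1.011734
Product > 1; profitable direction is SEK → HKD → CAD → SEK.

1.0117 (arbitrage exists)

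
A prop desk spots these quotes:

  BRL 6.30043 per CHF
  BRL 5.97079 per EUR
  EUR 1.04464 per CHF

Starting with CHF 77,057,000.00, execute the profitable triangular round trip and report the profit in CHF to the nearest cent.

Profitable loop is CHF → BRL → EUR → CHF:
CHF 77,057,000.00 × 6.30043 = BRL 485,492,234.51
BRL 485,492,234.51 ÷ 5.97079 = EUR 81,311,222.55
EUR 81,311,222.55 ÷ 1.04464 = CHF 77,836,596.87
Profit = CHF 77,836,596.87 − CHF 77,057,000.00

Profit: CHF 779,596.87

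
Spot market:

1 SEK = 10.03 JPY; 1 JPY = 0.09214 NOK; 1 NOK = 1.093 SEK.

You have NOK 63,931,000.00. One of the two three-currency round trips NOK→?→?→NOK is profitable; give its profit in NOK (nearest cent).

Profitable loop is NOK → SEK → JPY → NOK:
NOK 63,931,000.00 × 1.093 = SEK 69,876,583.00
SEK 69,876,583.00 × 10.03 = JPY 700,862,127
JPY 700,862,127 × 0.09214 = NOK 64,577,436.43
Profit = NOK 64,577,436.43 − NOK 63,931,000.00

Profit: NOK 646,436.43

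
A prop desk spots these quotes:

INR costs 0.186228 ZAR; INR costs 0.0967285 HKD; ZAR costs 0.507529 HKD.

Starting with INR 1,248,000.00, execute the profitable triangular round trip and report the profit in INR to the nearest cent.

Profit: INR 29,212.61

Profitable loop is INR → HKD → ZAR → INR:
INR 1,248,000.00 × 0.0967285 = HKD 120,717.17
HKD 120,717.17 ÷ 0.507529 = ZAR 237,852.75
ZAR 237,852.75 ÷ 0.186228 = INR 1,277,212.61
Profit = INR 1,277,212.61 − INR 1,248,000.00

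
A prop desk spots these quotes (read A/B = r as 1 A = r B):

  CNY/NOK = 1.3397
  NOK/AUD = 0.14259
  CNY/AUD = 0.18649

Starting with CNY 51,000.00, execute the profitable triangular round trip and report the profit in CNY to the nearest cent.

Profit: CNY 1,240.97

Profitable loop is CNY → NOK → AUD → CNY:
CNY 51,000.00 × 1.3397 = NOK 68,324.70
NOK 68,324.70 × 0.14259 = AUD 9,742.42
AUD 9,742.42 ÷ 0.18649 = CNY 52,240.97
Profit = CNY 52,240.97 − CNY 51,000.00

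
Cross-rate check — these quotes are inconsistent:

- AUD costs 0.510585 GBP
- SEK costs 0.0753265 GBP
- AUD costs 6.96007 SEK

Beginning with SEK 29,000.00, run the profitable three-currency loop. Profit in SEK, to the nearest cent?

Profit: SEK 777.71

Profitable loop is SEK → GBP → AUD → SEK:
SEK 29,000.00 × 0.0753265 = GBP 2,184.47
GBP 2,184.47 ÷ 0.510585 = AUD 4,278.36
AUD 4,278.36 × 6.96007 = SEK 29,777.71
Profit = SEK 29,777.71 − SEK 29,000.00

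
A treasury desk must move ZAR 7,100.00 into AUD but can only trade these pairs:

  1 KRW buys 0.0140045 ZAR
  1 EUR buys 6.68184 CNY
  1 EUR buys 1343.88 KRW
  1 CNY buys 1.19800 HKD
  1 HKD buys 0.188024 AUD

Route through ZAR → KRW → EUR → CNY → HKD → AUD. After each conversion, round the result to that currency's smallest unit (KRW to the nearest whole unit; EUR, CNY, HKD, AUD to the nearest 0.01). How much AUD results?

AUD 567.80

ZAR 7,100.00 ÷ 0.0140045 = KRW 506,980
KRW 506,980 ÷ 1343.88 = EUR 377.25
EUR 377.25 × 6.68184 = CNY 2,520.72
CNY 2,520.72 × 1.19800 = HKD 3,019.82
HKD 3,019.82 × 0.188024 = AUD 567.80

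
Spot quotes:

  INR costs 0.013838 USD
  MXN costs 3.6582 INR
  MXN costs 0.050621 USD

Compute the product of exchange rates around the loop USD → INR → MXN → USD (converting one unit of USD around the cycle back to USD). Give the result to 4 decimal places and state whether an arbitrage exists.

1.0000 (no arbitrage)

Around USD → INR → MXN → USD: 1 ÷ 0.013838 ÷ 3.6582 × 0.050621 = 0.999977
Product ≈ 1 (deviation 0.002%, within rounding noise).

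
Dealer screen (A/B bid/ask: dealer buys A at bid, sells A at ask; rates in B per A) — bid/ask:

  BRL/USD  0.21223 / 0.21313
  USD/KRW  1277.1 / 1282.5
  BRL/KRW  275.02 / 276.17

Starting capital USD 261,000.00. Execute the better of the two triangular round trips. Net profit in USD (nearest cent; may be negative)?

Net profit: USD 1,604.90

Best loop USD → BRL → KRW → USD:
USD 261,000.00 ÷ 0.21313 (buy BRL at ask) = BRL 1,224,604.70
BRL 1,224,604.70 × 275.02 (sell BRL at bid) = KRW 336,790,785
KRW 336,790,785 ÷ 1282.5 (buy USD at ask) = USD 262,604.90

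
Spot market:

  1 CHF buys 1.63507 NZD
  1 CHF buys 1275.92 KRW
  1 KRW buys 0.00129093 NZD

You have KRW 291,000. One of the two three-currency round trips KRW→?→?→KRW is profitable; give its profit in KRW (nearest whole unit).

Profitable loop is KRW → NZD → CHF → KRW:
KRW 291,000 × 0.00129093 = NZD 375.66
NZD 375.66 ÷ 1.63507 = CHF 229.75
CHF 229.75 × 1275.92 = KRW 293,145
Profit = KRW 293,145 − KRW 291,000

Profit: KRW 2,145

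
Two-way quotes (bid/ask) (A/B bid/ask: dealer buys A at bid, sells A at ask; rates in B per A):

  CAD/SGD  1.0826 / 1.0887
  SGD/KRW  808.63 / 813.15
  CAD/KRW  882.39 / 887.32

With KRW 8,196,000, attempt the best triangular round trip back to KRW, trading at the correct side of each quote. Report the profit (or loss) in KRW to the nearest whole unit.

Net result: KRW -26,723 (no profitable arbitrage after spreads)

Best loop KRW → SGD → CAD → KRW:
KRW 8,196,000 ÷ 813.15 (buy SGD at ask) = SGD 10,079.32
SGD 10,079.32 ÷ 1.0887 (buy CAD at ask) = CAD 9,258.13
CAD 9,258.13 × 882.39 (sell CAD at bid) = KRW 8,169,277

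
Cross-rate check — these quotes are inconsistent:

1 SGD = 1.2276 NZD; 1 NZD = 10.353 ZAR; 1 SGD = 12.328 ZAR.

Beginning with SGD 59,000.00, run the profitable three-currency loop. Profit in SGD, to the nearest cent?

Profitable loop is SGD → NZD → ZAR → SGD:
SGD 59,000.00 × 1.2276 = NZD 72,428.40
NZD 72,428.40 × 10.353 = ZAR 749,851.23
ZAR 749,851.23 ÷ 12.328 = SGD 60,825.05
Profit = SGD 60,825.05 − SGD 59,000.00

Profit: SGD 1,825.05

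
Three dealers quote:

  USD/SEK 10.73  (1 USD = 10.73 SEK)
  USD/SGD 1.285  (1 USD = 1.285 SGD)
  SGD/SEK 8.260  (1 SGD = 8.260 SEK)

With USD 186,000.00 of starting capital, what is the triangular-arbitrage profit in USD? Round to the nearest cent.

Profit: USD 2,031.02

Profitable loop is USD → SEK → SGD → USD:
USD 186,000.00 × 10.73 = SEK 1,995,780.00
SEK 1,995,780.00 ÷ 8.260 = SGD 241,619.85
SGD 241,619.85 ÷ 1.285 = USD 188,031.02
Profit = USD 188,031.02 − USD 186,000.00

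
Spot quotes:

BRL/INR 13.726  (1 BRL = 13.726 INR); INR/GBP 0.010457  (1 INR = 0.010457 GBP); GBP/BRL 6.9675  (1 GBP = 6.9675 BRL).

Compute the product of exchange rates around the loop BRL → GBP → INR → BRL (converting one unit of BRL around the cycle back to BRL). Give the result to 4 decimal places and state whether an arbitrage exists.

Around BRL → GBP → INR → BRL: 1 ÷ 6.9675 ÷ 0.010457 ÷ 13.726 = 0.999935
Product ≈ 1 (deviation 0.006%, within rounding noise).

0.9999 (no arbitrage)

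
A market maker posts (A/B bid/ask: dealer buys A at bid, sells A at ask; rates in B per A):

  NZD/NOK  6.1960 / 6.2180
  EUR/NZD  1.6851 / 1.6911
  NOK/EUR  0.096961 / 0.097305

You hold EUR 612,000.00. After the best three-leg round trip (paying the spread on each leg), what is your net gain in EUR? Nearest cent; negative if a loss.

Best loop EUR → NZD → NOK → EUR:
EUR 612,000.00 × 1.6851 (sell EUR at bid) = NZD 1,031,281.20
NZD 1,031,281.20 × 6.1960 (sell NZD at bid) = NOK 6,389,818.32
NOK 6,389,818.32 × 0.096961 (sell NOK at bid) = EUR 619,563.17

Net profit: EUR 7,563.17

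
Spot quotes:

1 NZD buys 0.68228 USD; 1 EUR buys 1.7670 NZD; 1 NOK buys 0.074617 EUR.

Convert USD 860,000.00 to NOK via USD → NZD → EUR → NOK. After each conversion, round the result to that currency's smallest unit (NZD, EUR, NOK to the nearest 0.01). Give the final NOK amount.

USD 860,000.00 ÷ 0.68228 = NZD 1,260,479.57
NZD 1,260,479.57 ÷ 1.7670 = EUR 713,344.41
EUR 713,344.41 ÷ 0.074617 = NOK 9,560,078.94

NOK 9,560,078.94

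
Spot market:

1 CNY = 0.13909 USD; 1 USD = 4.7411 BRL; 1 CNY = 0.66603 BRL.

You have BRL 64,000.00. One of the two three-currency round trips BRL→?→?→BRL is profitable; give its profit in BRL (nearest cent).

Profitable loop is BRL → USD → CNY → BRL:
BRL 64,000.00 ÷ 4.7411 = USD 13,498.98
USD 13,498.98 ÷ 0.13909 = CNY 97,052.10
CNY 97,052.10 × 0.66603 = BRL 64,639.61
Profit = BRL 64,639.61 − BRL 64,000.00

Profit: BRL 639.61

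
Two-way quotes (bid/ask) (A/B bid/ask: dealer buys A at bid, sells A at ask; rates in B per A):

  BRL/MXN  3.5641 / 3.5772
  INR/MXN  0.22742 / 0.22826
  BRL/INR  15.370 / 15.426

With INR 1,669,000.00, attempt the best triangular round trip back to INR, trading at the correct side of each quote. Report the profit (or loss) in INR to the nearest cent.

Best loop INR → BRL → MXN → INR:
INR 1,669,000.00 ÷ 15.426 (buy BRL at ask) = BRL 108,193.96
BRL 108,193.96 × 3.5641 (sell BRL at bid) = MXN 385,614.09
MXN 385,614.09 ÷ 0.22826 (buy INR at ask) = INR 1,689,363.39

Net profit: INR 20,363.39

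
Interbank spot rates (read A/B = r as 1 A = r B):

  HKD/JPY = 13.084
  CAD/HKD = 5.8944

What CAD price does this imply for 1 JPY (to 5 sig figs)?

1 JPY ÷ 13.084 = 0.0764292 HKD
0.0764292 HKD ÷ 5.8944 = 0.0129664 CAD

JPY/CAD = 0.012966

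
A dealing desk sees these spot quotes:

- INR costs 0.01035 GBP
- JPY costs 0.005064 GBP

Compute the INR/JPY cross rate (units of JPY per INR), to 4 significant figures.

INR/JPY = 2.044

1 INR × 0.01035 = 0.01035 GBP
0.01035 GBP ÷ 0.005064 = 2.04384 JPY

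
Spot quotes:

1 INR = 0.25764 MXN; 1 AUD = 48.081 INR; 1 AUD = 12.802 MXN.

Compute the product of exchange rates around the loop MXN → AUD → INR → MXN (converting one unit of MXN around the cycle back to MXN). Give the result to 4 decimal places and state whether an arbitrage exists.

0.9676 (arbitrage exists)

Around MXN → AUD → INR → MXN: 1 ÷ 12.802 × 48.081 × 0.25764 = 0.967629
Product < 1; profitable direction is MXN → INR → AUD → MXN.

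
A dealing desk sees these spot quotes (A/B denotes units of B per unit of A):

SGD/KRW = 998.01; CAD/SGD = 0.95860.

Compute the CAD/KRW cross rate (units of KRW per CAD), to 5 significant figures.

CAD/KRW = 956.69

1 CAD × 0.95860 = 0.9586 SGD
0.9586 SGD × 998.01 = 956.692 KRW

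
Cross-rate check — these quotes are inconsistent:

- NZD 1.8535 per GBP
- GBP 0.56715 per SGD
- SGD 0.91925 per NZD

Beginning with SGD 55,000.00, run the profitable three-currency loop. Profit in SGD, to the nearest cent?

Profit: SGD 1,916.54

Profitable loop is SGD → NZD → GBP → SGD:
SGD 55,000.00 ÷ 0.91925 = NZD 59,831.38
NZD 59,831.38 ÷ 1.8535 = GBP 32,280.22
GBP 32,280.22 ÷ 0.56715 = SGD 56,916.54
Profit = SGD 56,916.54 − SGD 55,000.00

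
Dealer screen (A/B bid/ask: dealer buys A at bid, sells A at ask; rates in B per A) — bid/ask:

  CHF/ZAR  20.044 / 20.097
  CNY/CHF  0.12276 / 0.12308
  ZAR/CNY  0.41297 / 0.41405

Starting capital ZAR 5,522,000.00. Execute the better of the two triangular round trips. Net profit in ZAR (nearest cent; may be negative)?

Best loop ZAR → CNY → CHF → ZAR:
ZAR 5,522,000.00 × 0.41297 (sell ZAR at bid) = CNY 2,280,420.34
CNY 2,280,420.34 × 0.12276 (sell CNY at bid) = CHF 279,944.40
CHF 279,944.40 × 20.044 (sell CHF at bid) = ZAR 5,611,205.57

Net profit: ZAR 89,205.57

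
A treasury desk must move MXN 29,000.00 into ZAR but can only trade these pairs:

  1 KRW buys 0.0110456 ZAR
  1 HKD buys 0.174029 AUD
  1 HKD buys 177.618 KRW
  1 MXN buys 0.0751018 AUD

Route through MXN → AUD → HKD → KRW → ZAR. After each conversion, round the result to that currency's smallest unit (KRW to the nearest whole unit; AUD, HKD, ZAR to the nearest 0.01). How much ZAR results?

MXN 29,000.00 × 0.0751018 = AUD 2,177.95
AUD 2,177.95 ÷ 0.174029 = HKD 12,514.87
HKD 12,514.87 × 177.618 = KRW 2,222,866
KRW 2,222,866 × 0.0110456 = ZAR 24,552.89

ZAR 24,552.89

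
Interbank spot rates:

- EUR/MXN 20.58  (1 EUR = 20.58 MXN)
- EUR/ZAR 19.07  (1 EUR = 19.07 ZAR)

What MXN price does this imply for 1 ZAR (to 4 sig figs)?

ZAR/MXN = 1.079

1 ZAR ÷ 19.07 = 0.0524384 EUR
0.0524384 EUR × 20.58 = 1.07918 MXN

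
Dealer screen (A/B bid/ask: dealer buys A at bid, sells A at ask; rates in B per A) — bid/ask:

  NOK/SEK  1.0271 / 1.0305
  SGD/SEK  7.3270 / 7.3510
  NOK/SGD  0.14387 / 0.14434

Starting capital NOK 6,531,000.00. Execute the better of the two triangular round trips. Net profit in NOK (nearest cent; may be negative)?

Net profit: NOK 149,794.65

Best loop NOK → SGD → SEK → NOK:
NOK 6,531,000.00 × 0.14387 (sell NOK at bid) = SGD 939,614.97
SGD 939,614.97 × 7.3270 (sell SGD at bid) = SEK 6,884,558.89
SEK 6,884,558.89 ÷ 1.0305 (buy NOK at ask) = NOK 6,680,794.65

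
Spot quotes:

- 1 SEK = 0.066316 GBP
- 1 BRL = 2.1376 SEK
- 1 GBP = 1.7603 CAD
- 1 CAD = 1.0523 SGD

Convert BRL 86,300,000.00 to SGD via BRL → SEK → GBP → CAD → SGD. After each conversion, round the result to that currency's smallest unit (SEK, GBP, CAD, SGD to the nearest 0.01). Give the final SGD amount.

SGD 22,661,143.39

BRL 86,300,000.00 × 2.1376 = SEK 184,474,880.00
SEK 184,474,880.00 × 0.066316 = GBP 12,233,636.14
GBP 12,233,636.14 × 1.7603 = CAD 21,534,869.70
CAD 21,534,869.70 × 1.0523 = SGD 22,661,143.39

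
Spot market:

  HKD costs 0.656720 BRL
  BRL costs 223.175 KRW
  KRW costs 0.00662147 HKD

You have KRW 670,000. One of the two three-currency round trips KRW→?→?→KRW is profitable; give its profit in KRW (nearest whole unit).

Profit: KRW 20,390

Profitable loop is KRW → BRL → HKD → KRW:
KRW 670,000 ÷ 223.175 = BRL 3,002.13
BRL 3,002.13 ÷ 0.656720 = HKD 4,571.40
HKD 4,571.40 ÷ 0.00662147 = KRW 690,390
Profit = KRW 690,390 − KRW 670,000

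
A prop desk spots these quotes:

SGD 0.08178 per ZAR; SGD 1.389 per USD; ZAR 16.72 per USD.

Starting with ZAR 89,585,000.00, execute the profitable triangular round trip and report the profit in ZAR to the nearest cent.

Profit: ZAR 1,417,676.25

Profitable loop is ZAR → USD → SGD → ZAR:
ZAR 89,585,000.00 ÷ 16.72 = USD 5,357,954.55
USD 5,357,954.55 × 1.389 = SGD 7,442,198.86
SGD 7,442,198.86 ÷ 0.08178 = ZAR 91,002,676.25
Profit = ZAR 91,002,676.25 − ZAR 89,585,000.00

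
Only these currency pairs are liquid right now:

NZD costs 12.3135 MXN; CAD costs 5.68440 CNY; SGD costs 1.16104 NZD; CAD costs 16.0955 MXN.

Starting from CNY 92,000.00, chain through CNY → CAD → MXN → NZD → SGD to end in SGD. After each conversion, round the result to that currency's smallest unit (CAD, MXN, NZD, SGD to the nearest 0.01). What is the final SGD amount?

SGD 18,221.28

CNY 92,000.00 ÷ 5.68440 = CAD 16,184.65
CAD 16,184.65 × 16.0955 = MXN 260,500.03
MXN 260,500.03 ÷ 12.3135 = NZD 21,155.64
NZD 21,155.64 ÷ 1.16104 = SGD 18,221.28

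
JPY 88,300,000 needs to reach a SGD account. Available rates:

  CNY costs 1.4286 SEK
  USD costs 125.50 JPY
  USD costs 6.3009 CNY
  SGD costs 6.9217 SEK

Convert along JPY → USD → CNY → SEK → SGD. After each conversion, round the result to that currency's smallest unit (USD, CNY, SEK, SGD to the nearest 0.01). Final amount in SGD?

SGD 914,992.30

JPY 88,300,000 ÷ 125.50 = USD 703,585.66
USD 703,585.66 × 6.3009 = CNY 4,433,222.89
CNY 4,433,222.89 × 1.4286 = SEK 6,333,302.22
SEK 6,333,302.22 ÷ 6.9217 = SGD 914,992.30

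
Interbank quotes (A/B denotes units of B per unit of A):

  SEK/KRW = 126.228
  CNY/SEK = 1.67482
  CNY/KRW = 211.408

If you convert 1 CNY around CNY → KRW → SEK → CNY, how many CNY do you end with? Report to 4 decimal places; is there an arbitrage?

1.0000 (no arbitrage)

Around CNY → KRW → SEK → CNY: 1 × 211.408 ÷ 126.228 ÷ 1.67482 = 0.999994
Product ≈ 1 (deviation 0.001%, within rounding noise).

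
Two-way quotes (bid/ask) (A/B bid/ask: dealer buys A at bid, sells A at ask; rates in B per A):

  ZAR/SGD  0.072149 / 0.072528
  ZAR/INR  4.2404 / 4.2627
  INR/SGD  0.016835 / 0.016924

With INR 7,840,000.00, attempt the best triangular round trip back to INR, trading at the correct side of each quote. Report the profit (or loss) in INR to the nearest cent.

Best loop INR → ZAR → SGD → INR:
INR 7,840,000.00 ÷ 4.2627 (buy ZAR at ask) = ZAR 1,839,209.89
ZAR 1,839,209.89 × 0.072149 (sell ZAR at bid) = SGD 132,697.15
SGD 132,697.15 ÷ 0.016924 (buy INR at ask) = INR 7,840,767.81

Net profit: INR 767.81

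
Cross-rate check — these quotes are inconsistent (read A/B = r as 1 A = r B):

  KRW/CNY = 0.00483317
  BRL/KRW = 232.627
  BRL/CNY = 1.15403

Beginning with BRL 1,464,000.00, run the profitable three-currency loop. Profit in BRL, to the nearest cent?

Profitable loop is BRL → CNY → KRW → BRL:
BRL 1,464,000.00 × 1.15403 = CNY 1,689,499.92
CNY 1,689,499.92 ÷ 0.00483317 = KRW 349,563,520
KRW 349,563,520 ÷ 232.627 = BRL 1,502,678.19
Profit = BRL 1,502,678.19 − BRL 1,464,000.00

Profit: BRL 38,678.19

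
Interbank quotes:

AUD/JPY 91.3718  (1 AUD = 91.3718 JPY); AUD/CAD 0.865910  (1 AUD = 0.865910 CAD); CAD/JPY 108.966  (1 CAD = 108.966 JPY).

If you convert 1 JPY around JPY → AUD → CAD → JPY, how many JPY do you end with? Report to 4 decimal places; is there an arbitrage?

Around JPY → AUD → CAD → JPY: 1 ÷ 91.3718 × 0.865910 × 108.966 = 1.032646
Product > 1; profitable direction is JPY → AUD → CAD → JPY.

1.0326 (arbitrage exists)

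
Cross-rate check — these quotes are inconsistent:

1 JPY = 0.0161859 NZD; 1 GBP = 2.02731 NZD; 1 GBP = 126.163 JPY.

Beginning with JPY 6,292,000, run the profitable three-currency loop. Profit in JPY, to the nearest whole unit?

Profit: JPY 45,784

Profitable loop is JPY → NZD → GBP → JPY:
JPY 6,292,000 × 0.0161859 = NZD 101,841.68
NZD 101,841.68 ÷ 2.02731 = GBP 50,234.88
GBP 50,234.88 × 126.163 = JPY 6,337,784
Profit = JPY 6,337,784 − JPY 6,292,000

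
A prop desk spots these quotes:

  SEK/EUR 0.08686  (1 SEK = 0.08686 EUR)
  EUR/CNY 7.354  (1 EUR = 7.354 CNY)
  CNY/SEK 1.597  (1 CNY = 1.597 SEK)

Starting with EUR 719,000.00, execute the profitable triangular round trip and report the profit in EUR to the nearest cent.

Profit: EUR 14,461.39

Profitable loop is EUR → CNY → SEK → EUR:
EUR 719,000.00 × 7.354 = CNY 5,287,526.00
CNY 5,287,526.00 × 1.597 = SEK 8,444,179.02
SEK 8,444,179.02 × 0.08686 = EUR 733,461.39
Profit = EUR 733,461.39 − EUR 719,000.00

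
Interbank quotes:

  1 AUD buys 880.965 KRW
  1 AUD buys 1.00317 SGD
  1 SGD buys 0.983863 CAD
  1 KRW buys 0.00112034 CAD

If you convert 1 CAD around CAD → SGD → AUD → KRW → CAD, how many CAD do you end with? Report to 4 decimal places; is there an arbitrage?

1.0000 (no arbitrage)

Around CAD → SGD → AUD → KRW → CAD: 1 ÷ 0.983863 ÷ 1.00317 × 880.965 × 0.00112034 = 0.999998
Product ≈ 1 (deviation 0.000%, within rounding noise).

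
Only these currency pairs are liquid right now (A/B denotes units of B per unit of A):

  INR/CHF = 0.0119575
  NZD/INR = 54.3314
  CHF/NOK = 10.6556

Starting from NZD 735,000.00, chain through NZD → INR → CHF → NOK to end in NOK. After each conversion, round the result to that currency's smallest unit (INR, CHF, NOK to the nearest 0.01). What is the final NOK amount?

NZD 735,000.00 × 54.3314 = INR 39,933,579.00
INR 39,933,579.00 × 0.0119575 = CHF 477,505.77
CHF 477,505.77 × 10.6556 = NOK 5,088,110.48

NOK 5,088,110.48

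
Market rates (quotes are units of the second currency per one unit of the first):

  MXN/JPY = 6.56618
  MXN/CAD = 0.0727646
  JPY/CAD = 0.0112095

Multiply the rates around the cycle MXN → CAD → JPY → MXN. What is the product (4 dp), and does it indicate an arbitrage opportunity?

Around MXN → CAD → JPY → MXN: 1 × 0.0727646 ÷ 0.0112095 ÷ 6.56618 = 0.988601
Product < 1; profitable direction is MXN → JPY → CAD → MXN.

0.9886 (arbitrage exists)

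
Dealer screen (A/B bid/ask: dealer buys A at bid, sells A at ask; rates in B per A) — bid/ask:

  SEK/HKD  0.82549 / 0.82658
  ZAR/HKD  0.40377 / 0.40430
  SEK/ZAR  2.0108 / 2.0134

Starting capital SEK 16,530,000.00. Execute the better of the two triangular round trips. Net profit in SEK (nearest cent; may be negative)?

Net profit: SEK 232,966.02

Best loop SEK → HKD → ZAR → SEK:
SEK 16,530,000.00 × 0.82549 (sell SEK at bid) = HKD 13,645,349.70
HKD 13,645,349.70 ÷ 0.40430 (buy ZAR at ask) = ZAR 33,750,555.78
ZAR 33,750,555.78 ÷ 2.0134 (buy SEK at ask) = SEK 16,762,966.02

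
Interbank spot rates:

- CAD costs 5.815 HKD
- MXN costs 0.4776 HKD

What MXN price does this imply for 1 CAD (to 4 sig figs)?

CAD/MXN = 12.18

1 CAD × 5.815 = 5.815 HKD
5.815 HKD ÷ 0.4776 = 12.1755 MXN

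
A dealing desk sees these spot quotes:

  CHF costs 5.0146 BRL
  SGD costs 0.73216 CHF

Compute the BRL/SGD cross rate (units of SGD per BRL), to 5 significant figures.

BRL/SGD = 0.27237

1 BRL ÷ 5.0146 = 0.199418 CHF
0.199418 CHF ÷ 0.73216 = 0.272369 SGD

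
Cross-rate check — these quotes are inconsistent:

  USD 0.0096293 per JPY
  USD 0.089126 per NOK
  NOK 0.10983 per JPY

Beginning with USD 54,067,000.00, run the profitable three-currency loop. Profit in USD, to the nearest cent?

Profitable loop is USD → JPY → NOK → USD:
USD 54,067,000.00 ÷ 0.0096293 = JPY 5,614,842,200
JPY 5,614,842,200 × 0.10983 = NOK 616,678,118.87
NOK 616,678,118.87 × 0.089126 = USD 54,962,054.02
Profit = USD 54,962,054.02 − USD 54,067,000.00

Profit: USD 895,054.02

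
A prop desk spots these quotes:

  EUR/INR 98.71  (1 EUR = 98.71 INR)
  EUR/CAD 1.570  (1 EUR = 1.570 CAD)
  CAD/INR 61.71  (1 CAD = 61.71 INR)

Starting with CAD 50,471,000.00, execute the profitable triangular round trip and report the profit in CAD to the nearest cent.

Profit: CAD 950,869.60

Profitable loop is CAD → EUR → INR → CAD:
CAD 50,471,000.00 ÷ 1.570 = EUR 32,147,133.76
EUR 32,147,133.76 × 98.71 = INR 3,173,243,573.25
INR 3,173,243,573.25 ÷ 61.71 = CAD 51,421,869.60
Profit = CAD 51,421,869.60 − CAD 50,471,000.00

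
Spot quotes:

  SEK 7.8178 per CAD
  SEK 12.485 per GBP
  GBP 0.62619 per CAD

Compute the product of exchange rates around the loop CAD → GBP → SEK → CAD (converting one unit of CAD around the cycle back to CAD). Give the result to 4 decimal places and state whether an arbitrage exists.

Around CAD → GBP → SEK → CAD: 1 × 0.62619 × 12.485 ÷ 7.8178 = 1.000023
Product ≈ 1 (deviation 0.002%, within rounding noise).

1.0000 (no arbitrage)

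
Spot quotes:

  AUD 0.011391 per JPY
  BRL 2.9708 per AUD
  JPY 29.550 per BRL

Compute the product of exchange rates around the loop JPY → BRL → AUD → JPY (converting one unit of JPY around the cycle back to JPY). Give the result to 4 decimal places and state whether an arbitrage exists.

1.0000 (no arbitrage)

Around JPY → BRL → AUD → JPY: 1 ÷ 29.550 ÷ 2.9708 ÷ 0.011391 = 1.000017
Product ≈ 1 (deviation 0.002%, within rounding noise).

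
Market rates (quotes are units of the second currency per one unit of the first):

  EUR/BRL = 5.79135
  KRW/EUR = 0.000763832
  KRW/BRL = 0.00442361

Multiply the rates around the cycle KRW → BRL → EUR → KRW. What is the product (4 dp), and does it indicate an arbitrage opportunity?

1.0000 (no arbitrage)

Around KRW → BRL → EUR → KRW: 1 × 0.00442361 ÷ 5.79135 ÷ 0.000763832 = 0.999998
Product ≈ 1 (deviation 0.000%, within rounding noise).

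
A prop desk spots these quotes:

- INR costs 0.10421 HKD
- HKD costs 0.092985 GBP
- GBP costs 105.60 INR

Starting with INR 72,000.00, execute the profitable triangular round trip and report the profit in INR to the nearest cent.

Profitable loop is INR → HKD → GBP → INR:
INR 72,000.00 × 0.10421 = HKD 7,503.12
HKD 7,503.12 × 0.092985 = GBP 697.68
GBP 697.68 × 105.60 = INR 73,674.76
Profit = INR 73,674.76 − INR 72,000.00

Profit: INR 1,674.76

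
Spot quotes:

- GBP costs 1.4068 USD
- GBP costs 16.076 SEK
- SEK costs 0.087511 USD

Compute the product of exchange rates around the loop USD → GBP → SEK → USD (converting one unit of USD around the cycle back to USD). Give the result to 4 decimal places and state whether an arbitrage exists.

1.0000 (no arbitrage)

Around USD → GBP → SEK → USD: 1 ÷ 1.4068 × 16.076 × 0.087511 = 1.000019
Product ≈ 1 (deviation 0.002%, within rounding noise).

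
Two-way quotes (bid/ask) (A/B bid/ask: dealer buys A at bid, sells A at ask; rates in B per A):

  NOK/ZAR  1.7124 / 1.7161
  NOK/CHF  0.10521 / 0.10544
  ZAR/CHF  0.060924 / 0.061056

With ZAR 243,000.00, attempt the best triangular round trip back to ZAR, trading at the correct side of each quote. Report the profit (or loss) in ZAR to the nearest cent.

Net profit: ZAR 1,001.42

Best loop ZAR → NOK → CHF → ZAR:
ZAR 243,000.00 ÷ 1.7161 (buy NOK at ask) = NOK 141,600.14
NOK 141,600.14 × 0.10521 (sell NOK at bid) = CHF 14,897.75
CHF 14,897.75 ÷ 0.061056 (buy ZAR at ask) = ZAR 244,001.42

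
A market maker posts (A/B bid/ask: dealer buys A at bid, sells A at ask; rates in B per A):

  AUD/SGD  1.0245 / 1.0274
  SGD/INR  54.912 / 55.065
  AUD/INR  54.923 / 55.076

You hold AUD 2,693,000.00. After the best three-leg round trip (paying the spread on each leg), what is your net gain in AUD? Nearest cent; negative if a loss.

Best loop AUD → SGD → INR → AUD:
AUD 2,693,000.00 × 1.0245 (sell AUD at bid) = SGD 2,758,978.50
SGD 2,758,978.50 × 54.912 (sell SGD at bid) = INR 151,501,027.39
INR 151,501,027.39 ÷ 55.076 (buy AUD at ask) = AUD 2,750,763.08

Net profit: AUD 57,763.08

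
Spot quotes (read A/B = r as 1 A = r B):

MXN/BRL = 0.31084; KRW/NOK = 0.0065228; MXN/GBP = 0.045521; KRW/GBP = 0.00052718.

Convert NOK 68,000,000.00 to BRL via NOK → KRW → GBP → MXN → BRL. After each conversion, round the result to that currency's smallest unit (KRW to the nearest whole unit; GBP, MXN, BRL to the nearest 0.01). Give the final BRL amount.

BRL 37,528,299.15

NOK 68,000,000.00 ÷ 0.0065228 = KRW 10,424,970,871
KRW 10,424,970,871 × 0.00052718 = GBP 5,495,836.14
GBP 5,495,836.14 ÷ 0.045521 = MXN 120,731,885.06
MXN 120,731,885.06 × 0.31084 = BRL 37,528,299.15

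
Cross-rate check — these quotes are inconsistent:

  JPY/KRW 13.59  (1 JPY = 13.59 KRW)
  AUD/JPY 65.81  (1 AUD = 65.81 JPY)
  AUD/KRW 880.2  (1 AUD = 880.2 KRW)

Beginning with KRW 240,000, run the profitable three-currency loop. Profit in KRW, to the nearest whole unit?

Profitable loop is KRW → AUD → JPY → KRW:
KRW 240,000 ÷ 880.2 = AUD 272.67
AUD 272.67 × 65.81 = JPY 17,944
JPY 17,944 × 13.59 = KRW 243,860
Profit = KRW 243,860 − KRW 240,000

Profit: KRW 3,860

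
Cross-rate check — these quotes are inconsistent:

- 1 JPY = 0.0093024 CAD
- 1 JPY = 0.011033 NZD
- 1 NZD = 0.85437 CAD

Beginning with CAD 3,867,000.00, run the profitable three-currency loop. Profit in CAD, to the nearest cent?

Profit: CAD 51,490.25

Profitable loop is CAD → JPY → NZD → CAD:
CAD 3,867,000.00 ÷ 0.0093024 = JPY 415,699,174
JPY 415,699,174 × 0.011033 = NZD 4,586,408.99
NZD 4,586,408.99 × 0.85437 = CAD 3,918,490.25
Profit = CAD 3,918,490.25 − CAD 3,867,000.00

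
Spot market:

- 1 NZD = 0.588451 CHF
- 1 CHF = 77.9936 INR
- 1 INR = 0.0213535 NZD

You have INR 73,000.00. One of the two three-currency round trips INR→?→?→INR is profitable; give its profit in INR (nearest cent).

Profitable loop is INR → CHF → NZD → INR:
INR 73,000.00 ÷ 77.9936 = CHF 935.97
CHF 935.97 ÷ 0.588451 = NZD 1,590.57
NZD 1,590.57 ÷ 0.0213535 = INR 74,487.69
Profit = INR 74,487.69 − INR 73,000.00

Profit: INR 1,487.69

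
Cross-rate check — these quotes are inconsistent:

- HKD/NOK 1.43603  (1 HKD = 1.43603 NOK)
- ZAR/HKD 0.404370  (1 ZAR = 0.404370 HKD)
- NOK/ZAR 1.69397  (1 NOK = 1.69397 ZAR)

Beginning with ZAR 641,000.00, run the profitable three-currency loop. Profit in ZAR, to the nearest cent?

Profit: ZAR 10,643.21

Profitable loop is ZAR → NOK → HKD → ZAR:
ZAR 641,000.00 ÷ 1.69397 = NOK 378,401.03
NOK 378,401.03 ÷ 1.43603 = HKD 263,504.96
HKD 263,504.96 ÷ 0.404370 = ZAR 651,643.21
Profit = ZAR 651,643.21 − ZAR 641,000.00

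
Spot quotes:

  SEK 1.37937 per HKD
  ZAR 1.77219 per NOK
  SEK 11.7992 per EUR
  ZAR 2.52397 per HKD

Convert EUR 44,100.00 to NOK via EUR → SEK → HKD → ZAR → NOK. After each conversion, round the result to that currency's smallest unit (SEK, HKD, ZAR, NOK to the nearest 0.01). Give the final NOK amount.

EUR 44,100.00 × 11.7992 = SEK 520,344.72
SEK 520,344.72 ÷ 1.37937 = HKD 377,233.61
HKD 377,233.61 × 2.52397 = ZAR 952,126.31
ZAR 952,126.31 ÷ 1.77219 = NOK 537,259.72

NOK 537,259.72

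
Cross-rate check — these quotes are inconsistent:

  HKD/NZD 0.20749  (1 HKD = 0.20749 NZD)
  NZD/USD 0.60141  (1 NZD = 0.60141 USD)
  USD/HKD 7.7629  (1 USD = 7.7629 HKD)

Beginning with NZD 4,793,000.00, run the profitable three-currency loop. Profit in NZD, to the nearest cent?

Profitable loop is NZD → HKD → USD → NZD:
NZD 4,793,000.00 ÷ 0.20749 = HKD 23,099,908.43
HKD 23,099,908.43 ÷ 7.7629 = USD 2,975,680.28
USD 2,975,680.28 ÷ 0.60141 = NZD 4,947,839.71
Profit = NZD 4,947,839.71 − NZD 4,793,000.00

Profit: NZD 154,839.71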